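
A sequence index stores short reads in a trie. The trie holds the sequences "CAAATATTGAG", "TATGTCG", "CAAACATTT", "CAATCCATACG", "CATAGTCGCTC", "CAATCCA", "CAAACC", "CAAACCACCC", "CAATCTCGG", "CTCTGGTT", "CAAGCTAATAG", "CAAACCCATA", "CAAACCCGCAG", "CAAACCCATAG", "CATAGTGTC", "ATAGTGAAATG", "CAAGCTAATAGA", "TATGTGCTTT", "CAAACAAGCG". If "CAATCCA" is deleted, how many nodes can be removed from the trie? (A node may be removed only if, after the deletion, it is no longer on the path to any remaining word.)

0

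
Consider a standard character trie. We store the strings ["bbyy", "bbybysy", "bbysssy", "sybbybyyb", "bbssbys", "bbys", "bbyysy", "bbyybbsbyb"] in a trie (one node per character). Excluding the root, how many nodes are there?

34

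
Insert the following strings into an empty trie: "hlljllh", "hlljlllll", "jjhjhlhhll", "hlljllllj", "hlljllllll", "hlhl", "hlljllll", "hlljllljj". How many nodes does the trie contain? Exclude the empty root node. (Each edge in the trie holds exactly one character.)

26

Trie structure (* marks end of a word):
(root)
├─ h
│  └─ l
│     ├─ h
│     │  └─ l *
│     └─ l
│        └─ j
│           └─ l
│              └─ l
│                 ├─ h *
│                 └─ l
│                    ├─ j
│                    │  └─ j *
│                    └─ l *
│                       ├─ j *
│                       └─ l *
│                          └─ l *
└─ j
   └─ j
      └─ h
         └─ j
            └─ h
               └─ l
                  └─ h
                     └─ h
                        └─ l
                           └─ l *
Counting every labelled node above: 26.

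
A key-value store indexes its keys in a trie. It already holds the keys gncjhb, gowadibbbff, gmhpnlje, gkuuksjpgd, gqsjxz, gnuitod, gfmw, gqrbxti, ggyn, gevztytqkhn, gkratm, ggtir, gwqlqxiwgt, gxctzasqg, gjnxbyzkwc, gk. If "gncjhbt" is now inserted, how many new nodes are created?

"gncjhb" is already a path in the trie; the remaining "t" must be added.
So 7 − 6 = 1 new nodes.

1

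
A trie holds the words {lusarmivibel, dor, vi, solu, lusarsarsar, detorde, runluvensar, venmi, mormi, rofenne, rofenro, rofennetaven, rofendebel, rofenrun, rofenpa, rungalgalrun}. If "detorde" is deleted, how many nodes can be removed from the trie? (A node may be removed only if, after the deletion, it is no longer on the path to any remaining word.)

After clearing the end-marker at "detorde", prune upward until reaching a node still needed by another word.
The suffix "etorde" (6 nodes) is used only by "detorde"; the node for "d" still has the child "o", so pruning stops there.
Nodes removed: 6

6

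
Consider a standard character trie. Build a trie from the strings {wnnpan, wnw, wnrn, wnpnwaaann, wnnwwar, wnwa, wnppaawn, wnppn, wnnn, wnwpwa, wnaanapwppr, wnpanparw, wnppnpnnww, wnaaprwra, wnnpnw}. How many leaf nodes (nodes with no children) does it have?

13

Leaves are exactly the stored words that no other stored word extends.
Those words: "wnaanapwppr", "wnaaprwra", "wnnn", "wnnpan", "wnnpnw", "wnnwwar", "wnpanparw", "wnpnwaaann", "wnppaawn", "wnppnpnnww", "wnrn", "wnwa", "wnwpwa"
Leaf count: 13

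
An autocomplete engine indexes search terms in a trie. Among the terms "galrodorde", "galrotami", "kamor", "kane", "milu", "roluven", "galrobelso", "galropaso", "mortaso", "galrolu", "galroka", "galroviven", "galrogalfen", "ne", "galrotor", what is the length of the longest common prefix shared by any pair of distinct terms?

6

The deepest shared node is where two words last agree before diverging.
e.g. "galrotami" and "galrotor" share the prefix "galrot" of length 6; no pair shares a longer one.
Longest shared-prefix length: 6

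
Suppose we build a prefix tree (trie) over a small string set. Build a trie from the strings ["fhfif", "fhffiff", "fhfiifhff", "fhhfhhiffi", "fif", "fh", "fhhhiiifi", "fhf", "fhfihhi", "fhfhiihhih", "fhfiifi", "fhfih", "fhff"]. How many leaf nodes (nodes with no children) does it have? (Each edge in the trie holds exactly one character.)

9

Leaves are exactly the stored words that no other stored word extends.
Those words: "fhffiff", "fhfhiihhih", "fhfif", "fhfihhi", "fhfiifhff", "fhfiifi", "fhhfhhiffi", "fhhhiiifi", "fif"
Leaf count: 9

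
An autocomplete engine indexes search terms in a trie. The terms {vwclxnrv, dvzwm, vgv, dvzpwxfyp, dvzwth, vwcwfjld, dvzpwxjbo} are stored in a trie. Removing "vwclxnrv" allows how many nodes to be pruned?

Walk "vwclxnrv" from the leaf back toward the root, removing each node that no remaining word uses.
The suffix "lxnrv" (5 nodes) is used only by "vwclxnrv"; the node for "vwc" still has the child "w", so pruning stops there.
Nodes removed: 5

5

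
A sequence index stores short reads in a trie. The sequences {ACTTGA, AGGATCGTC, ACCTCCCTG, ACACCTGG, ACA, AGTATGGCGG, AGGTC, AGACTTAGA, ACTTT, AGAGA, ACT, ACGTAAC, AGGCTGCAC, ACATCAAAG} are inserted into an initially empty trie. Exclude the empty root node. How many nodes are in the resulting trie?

64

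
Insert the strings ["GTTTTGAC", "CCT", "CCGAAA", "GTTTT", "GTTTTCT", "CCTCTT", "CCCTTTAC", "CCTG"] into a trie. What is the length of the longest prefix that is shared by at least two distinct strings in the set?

5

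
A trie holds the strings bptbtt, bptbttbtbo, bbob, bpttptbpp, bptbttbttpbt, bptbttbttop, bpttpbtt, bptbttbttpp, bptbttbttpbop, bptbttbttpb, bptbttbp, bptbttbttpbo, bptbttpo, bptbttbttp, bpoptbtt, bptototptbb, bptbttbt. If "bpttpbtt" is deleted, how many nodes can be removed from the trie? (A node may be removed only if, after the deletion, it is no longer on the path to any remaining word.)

3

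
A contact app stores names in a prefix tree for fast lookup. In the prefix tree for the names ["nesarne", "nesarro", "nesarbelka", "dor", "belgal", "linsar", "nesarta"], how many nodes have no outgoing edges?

7

A leaf is a node with no children — equivalently, the end of a word that is not a proper prefix of any other stored word.
Those words: "belgal", "dor", "linsar", "nesarbelka", "nesarne", "nesarro", "nesarta"
Leaf count: 7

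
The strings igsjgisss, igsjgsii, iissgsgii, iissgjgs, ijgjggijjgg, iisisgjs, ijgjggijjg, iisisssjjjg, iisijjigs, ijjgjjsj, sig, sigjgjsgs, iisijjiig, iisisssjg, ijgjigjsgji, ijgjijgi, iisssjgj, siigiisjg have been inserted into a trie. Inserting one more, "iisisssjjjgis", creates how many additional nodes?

2

Walking "iisisssjjjgis" from the root, the first 11 characters ("iisisssjjjg") follow existing edges; "i" is the first miss.
Each of the 2 remaining characters creates one node.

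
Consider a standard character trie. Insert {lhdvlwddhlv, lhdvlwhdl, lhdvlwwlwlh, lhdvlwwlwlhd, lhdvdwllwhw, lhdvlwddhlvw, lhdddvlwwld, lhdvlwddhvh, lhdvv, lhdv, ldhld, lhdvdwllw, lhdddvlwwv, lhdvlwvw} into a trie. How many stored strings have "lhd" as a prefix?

13

Walk to "lhd"; the words in its subtree are exactly those with that prefix.
Words under "lhd": lhdddvlwwld, lhdddvlwwv, lhdv, lhdvdwllw, lhdvdwllwhw, lhdvlwddhlv, lhdvlwddhlvw, lhdvlwddhvh, lhdvlwhdl, lhdvlwvw, lhdvlwwlwlh, lhdvlwwlwlhd, lhdvv
Count: 13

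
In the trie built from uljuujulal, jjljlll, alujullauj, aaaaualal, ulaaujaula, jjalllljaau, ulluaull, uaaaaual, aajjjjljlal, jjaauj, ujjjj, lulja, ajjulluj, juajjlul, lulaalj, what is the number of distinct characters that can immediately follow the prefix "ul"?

3

Walk "ul" from the root, arriving at one node.
Distinct next characters after "ul": a, j, l.
That node has 3 child edges.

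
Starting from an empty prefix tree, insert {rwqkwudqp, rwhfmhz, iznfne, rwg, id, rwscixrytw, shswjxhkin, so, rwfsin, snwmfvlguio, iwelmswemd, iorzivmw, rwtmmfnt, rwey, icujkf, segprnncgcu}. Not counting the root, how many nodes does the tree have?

For each word, the new-node count is its length minus the longest prefix already in the trie:
  "rwqkwudqp" → 9 new (r, w, q, k, w, u, d, q, p)
  "rwhfmhz" → prefix "rw" already present; 5 new (h, f, m, h, z)
  "iznfne" → 6 new (i, z, n, f, n, e)
  "rwg" → prefix "rw" already present; 1 new (g)
  "id" → prefix "i" already present; 1 new (d)
  "rwscixrytw" → prefix "rw" already present; 8 new (s, c, i, x, r, y, t, w)
  "shswjxhkin" → 10 new (s, h, s, w, j, x, h, k, i, n)
  "so" → prefix "s" already present; 1 new (o)
  "rwfsin" → prefix "rw" already present; 4 new (f, s, i, n)
  "snwmfvlguio" → prefix "s" already present; 10 new (n, w, m, f, v, l, g, u, i, o)
  "iwelmswemd" → prefix "i" already present; 9 new (w, e, l, m, s, w, e, m, d)
  "iorzivmw" → prefix "i" already present; 7 new (o, r, z, i, v, m, w)
  "rwtmmfnt" → prefix "rw" already present; 6 new (t, m, m, f, n, t)
  "rwey" → prefix "rw" already present; 2 new (e, y)
  "icujkf" → prefix "i" already present; 5 new (c, u, j, k, f)
  "segprnncgcu" → prefix "s" already present; 10 new (e, g, p, r, n, n, c, g, c, u)
Total nodes = 9 + 5 + 6 + 1 + 1 + 8 + 10 + 1 + 4 + 10 + 9 + 7 + 6 + 2 + 5 + 10 = 94

94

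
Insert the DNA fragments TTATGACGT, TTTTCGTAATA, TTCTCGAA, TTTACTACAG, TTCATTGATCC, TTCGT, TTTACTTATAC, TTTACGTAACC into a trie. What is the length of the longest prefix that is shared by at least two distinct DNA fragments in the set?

6

The deepest shared node is where two words last agree before diverging.
e.g. "TTTACTACAG" and "TTTACTTATAC" share the prefix "TTTACT" of length 6; no pair shares a longer one.
Longest shared-prefix length: 6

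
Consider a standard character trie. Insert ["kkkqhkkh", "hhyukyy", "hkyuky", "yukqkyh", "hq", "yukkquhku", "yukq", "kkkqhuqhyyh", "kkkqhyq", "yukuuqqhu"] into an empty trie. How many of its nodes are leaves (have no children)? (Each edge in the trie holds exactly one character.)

Leaves are exactly the stored words that no other stored word extends.
Those words: "hhyukyy", "hkyuky", "hq", "kkkqhkkh", "kkkqhuqhyyh", "kkkqhyq", "yukkquhku", "yukqkyh", "yukuuqqhu"
Leaf count: 9

9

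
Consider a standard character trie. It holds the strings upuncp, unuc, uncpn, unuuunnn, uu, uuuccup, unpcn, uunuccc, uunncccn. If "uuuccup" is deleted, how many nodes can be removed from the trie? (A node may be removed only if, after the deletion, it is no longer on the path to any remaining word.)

Walk "uuuccup" from the leaf back toward the root, removing each node that no remaining word uses.
The suffix "uccup" (5 nodes) is used only by "uuuccup"; the node for "uu" still has the child "n", so pruning stops there.
Nodes removed: 5

5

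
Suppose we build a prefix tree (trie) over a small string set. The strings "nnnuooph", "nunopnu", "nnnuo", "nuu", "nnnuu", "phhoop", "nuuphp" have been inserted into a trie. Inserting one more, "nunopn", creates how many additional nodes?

Every character of "nunopn" already lies on an existing path (it is a prefix of some stored word).
No new nodes are needed: 0.

0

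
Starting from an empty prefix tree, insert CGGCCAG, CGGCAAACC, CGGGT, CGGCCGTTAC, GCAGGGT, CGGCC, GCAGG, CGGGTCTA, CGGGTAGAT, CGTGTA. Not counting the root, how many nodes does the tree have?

37

Trace insertions, counting only characters that open a new branch:
  "CGGCCAG" → 7 new (C, G, G, C, C, A, G)
  "CGGCAAACC" → prefix "CGGC" already present; 5 new (A, A, A, C, C)
  "CGGGT" → prefix "CGG" already present; 2 new (G, T)
  "CGGCCGTTAC" → prefix "CGGCC" already present; 5 new (G, T, T, A, C)
  "GCAGGGT" → 7 new (G, C, A, G, G, G, T)
  "CGGCC" → prefix "CGGCC" already present; 0 new (none)
  "GCAGG" → prefix "GCAGG" already present; 0 new (none)
  "CGGGTCTA" → prefix "CGGGT" already present; 3 new (C, T, A)
  "CGGGTAGAT" → prefix "CGGGT" already present; 4 new (A, G, A, T)
  "CGTGTA" → prefix "CG" already present; 4 new (T, G, T, A)
Total nodes = 7 + 5 + 2 + 5 + 7 + 0 + 0 + 3 + 4 + 4 = 37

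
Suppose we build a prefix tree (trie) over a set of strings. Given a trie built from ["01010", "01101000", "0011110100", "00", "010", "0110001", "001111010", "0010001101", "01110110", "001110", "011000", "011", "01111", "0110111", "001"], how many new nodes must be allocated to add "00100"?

0

"00100" is already a full path in the trie; only an end-marker is added.
No new nodes are needed: 0.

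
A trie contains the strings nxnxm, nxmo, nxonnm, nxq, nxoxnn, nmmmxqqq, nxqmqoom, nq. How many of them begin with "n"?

8

Traverse to the node for "n", then collect every word in that subtree.
Words under "n": nmmmxqqq, nq, nxmo, nxnxm, nxonnm, nxoxnn, nxq, nxqmqoom
Count: 8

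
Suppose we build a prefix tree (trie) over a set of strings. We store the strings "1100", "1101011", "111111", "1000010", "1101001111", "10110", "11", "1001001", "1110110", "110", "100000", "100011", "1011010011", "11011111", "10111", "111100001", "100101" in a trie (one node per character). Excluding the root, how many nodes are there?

53

Insert word by word; a character creates a node only if that edge doesn't already exist:
  "1100" → 4 new (1, 1, 0, 0)
  "1101011" → prefix "110" already present; 4 new (1, 0, 1, 1)
  "111111" → prefix "11" already present; 4 new (1, 1, 1, 1)
  "1000010" → prefix "1" already present; 6 new (0, 0, 0, 0, 1, 0)
  "1101001111" → prefix "11010" already present; 5 new (0, 1, 1, 1, 1)
  "10110" → prefix "10" already present; 3 new (1, 1, 0)
  "11" → prefix "11" already present; 0 new (none)
  "1001001" → prefix "100" already present; 4 new (1, 0, 0, 1)
  "1110110" → prefix "111" already present; 4 new (0, 1, 1, 0)
  "110" → prefix "110" already present; 0 new (none)
  "100000" → prefix "10000" already present; 1 new (0)
  "100011" → prefix "1000" already present; 2 new (1, 1)
  "1011010011" → prefix "10110" already present; 5 new (1, 0, 0, 1, 1)
  "11011111" → prefix "1101" already present; 4 new (1, 1, 1, 1)
  "10111" → prefix "1011" already present; 1 new (1)
  "111100001" → prefix "1111" already present; 5 new (0, 0, 0, 0, 1)
  "100101" → prefix "10010" already present; 1 new (1)
Total nodes = 4 + 4 + 4 + 6 + 5 + 3 + 0 + 4 + 4 + 0 + 1 + 2 + 5 + 4 + 1 + 5 + 1 = 53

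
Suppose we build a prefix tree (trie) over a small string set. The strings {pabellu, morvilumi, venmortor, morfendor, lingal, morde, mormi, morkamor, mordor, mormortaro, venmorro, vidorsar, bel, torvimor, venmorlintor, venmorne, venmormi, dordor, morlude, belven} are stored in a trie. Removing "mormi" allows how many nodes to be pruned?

1

Walk "mormi" from the leaf back toward the root, removing each node that no remaining word uses.
The suffix "i" (1 node) is used only by "mormi"; the node for "morm" still has the child "o", so pruning stops there.
Nodes removed: 1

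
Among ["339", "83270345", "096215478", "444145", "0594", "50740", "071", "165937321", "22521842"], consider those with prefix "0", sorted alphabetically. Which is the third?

Words with prefix "0", in lexicographic order: "0594", "071", "096215478"
The 3rd is 096215478.

096215478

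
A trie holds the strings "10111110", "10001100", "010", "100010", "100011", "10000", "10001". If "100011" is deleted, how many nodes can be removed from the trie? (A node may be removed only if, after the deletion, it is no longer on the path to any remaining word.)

After clearing the end-marker at "100011", prune upward until reaching a node still needed by another word.
Every node on "100011" is still needed (e.g. by "10001100"), so nothing is freed.
Nodes removed: 0

0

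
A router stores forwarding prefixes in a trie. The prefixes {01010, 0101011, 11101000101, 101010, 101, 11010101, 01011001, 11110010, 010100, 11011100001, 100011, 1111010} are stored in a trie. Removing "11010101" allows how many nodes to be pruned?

4

After clearing the end-marker at "11010101", prune upward until reaching a node still needed by another word.
The suffix "0101" (4 nodes) is used only by "11010101"; the node for "1101" still has the child "1", so pruning stops there.
Nodes removed: 4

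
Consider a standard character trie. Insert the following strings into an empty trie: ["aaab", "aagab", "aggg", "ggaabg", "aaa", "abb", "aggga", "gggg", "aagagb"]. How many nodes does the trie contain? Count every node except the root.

Trie structure (* marks end of a word):
(root)
├─ a
│  ├─ a
│  │  ├─ a *
│  │  │  └─ b *
│  │  └─ g
│  │     └─ a
│  │        ├─ b *
│  │        └─ g
│  │           └─ b *
│  ├─ b
│  │  └─ b *
│  └─ g
│     └─ g
│        └─ g *
│           └─ a *
└─ g
   └─ g
      ├─ a
      │  └─ a
      │     └─ b
      │        └─ g *
      └─ g
         └─ g *
Counting every labelled node above: 23.

23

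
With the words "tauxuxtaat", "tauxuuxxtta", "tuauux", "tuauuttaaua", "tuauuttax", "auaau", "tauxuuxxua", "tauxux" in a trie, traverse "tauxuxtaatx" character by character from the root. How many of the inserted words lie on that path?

Walk "tauxuxtaatx" from the root; an end-of-word marker is hit whenever a stored word is a prefix of "tauxuxtaatx".
Prefixes of the query that are stored words: "tauxux", "tauxuxtaat"
Count: 2

2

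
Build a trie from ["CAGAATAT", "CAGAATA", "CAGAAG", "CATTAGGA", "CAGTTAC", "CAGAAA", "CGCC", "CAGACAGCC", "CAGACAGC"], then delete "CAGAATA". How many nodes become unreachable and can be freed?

0

After clearing the end-marker at "CAGAATA", prune upward until reaching a node still needed by another word.
Every node on "CAGAATA" is still needed (e.g. by "CAGAATAT"), so nothing is freed.
Nodes removed: 0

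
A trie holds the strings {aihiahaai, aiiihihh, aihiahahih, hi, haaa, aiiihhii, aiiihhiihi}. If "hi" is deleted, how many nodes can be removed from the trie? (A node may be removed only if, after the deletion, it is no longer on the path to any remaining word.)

Walk "hi" from the leaf back toward the root, removing each node that no remaining word uses.
The suffix "i" (1 node) is used only by "hi"; the node for "h" still has the child "a", so pruning stops there.
Nodes removed: 1

1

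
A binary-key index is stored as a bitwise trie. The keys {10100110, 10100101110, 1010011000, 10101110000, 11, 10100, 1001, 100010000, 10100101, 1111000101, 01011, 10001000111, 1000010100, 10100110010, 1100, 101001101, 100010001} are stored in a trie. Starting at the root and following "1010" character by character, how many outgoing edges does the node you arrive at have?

2

Follow the path "1010" to its node, then look at its outgoing edges.
Characters that immediately follow "1010" among the stored strings: {0, 1}.
That node has 2 child edges.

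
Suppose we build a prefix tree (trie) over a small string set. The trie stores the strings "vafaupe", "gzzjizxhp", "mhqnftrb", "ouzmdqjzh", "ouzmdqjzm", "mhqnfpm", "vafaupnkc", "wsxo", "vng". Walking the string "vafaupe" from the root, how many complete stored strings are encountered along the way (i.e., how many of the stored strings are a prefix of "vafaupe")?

1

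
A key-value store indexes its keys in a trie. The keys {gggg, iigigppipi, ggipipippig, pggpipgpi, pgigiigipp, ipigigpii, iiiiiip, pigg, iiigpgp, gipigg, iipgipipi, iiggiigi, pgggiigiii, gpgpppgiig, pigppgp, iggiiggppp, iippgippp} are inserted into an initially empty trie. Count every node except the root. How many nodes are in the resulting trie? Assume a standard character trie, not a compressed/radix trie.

112

Count nodes per top-level branch (shared prefixes stored once):
  'g'-branch (gggg, ggipipippig, gipigg, gpgpppgiig): 27 nodes
  'i'-branch (iggiiggppp, iiggiigi, iigigppipi, iiigpgp, iiiiiip, iipgipipi, iippgippp, ipigigpii): 54 nodes
  'p'-branch (pgggiigiii, pggpipgpi, pgigiigipp, pigg, pigppgp): 31 nodes
Sum: 112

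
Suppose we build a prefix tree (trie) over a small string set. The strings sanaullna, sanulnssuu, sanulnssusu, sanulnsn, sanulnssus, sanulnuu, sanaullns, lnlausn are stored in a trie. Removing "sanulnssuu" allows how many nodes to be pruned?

A node on "sanulnssuu"'s path can go only if nothing else ends at it or branches off below it.
The suffix "u" (1 node) is used only by "sanulnssuu"; the node for "sanulnssu" still has the child "s", so pruning stops there.
Nodes removed: 1

1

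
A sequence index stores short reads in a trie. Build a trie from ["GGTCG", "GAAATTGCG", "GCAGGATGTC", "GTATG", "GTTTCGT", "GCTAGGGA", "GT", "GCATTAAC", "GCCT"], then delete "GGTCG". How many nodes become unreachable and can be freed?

Walk "GGTCG" from the leaf back toward the root, removing each node that no remaining word uses.
The suffix "GTCG" (4 nodes) is used only by "GGTCG"; the node for "G" still has the child "A", so pruning stops there.
Nodes removed: 4

4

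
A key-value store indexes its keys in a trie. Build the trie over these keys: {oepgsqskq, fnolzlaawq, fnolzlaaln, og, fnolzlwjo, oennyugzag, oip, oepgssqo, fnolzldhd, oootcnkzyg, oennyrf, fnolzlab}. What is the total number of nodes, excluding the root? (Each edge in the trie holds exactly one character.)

53

Count nodes per top-level branch (shared prefixes stored once):
  'f'-branch (fnolzlaaln, fnolzlaawq, fnolzlab, fnolzldhd, fnolzlwjo): 19 nodes
  'o'-branch (oennyrf, oennyugzag, oepgsqskq, oepgssqo, og, oip, oootcnkzyg): 34 nodes
Sum: 53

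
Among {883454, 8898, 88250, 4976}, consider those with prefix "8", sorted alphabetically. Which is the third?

8898

Filter for "8…" and sort: "88250", "883454", "8898"
The 3rd is 8898.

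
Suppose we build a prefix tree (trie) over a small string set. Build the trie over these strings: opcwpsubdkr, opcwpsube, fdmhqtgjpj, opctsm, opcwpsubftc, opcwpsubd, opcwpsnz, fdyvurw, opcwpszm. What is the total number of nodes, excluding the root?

Insert word by word; a character creates a node only if that edge doesn't already exist:
  "opcwpsubdkr" → 11 new (o, p, c, w, p, s, u, b, d, k, r)
  "opcwpsube" → prefix "opcwpsub" already present; 1 new (e)
  "fdmhqtgjpj" → 10 new (f, d, m, h, q, t, g, j, p, j)
  "opctsm" → prefix "opc" already present; 3 new (t, s, m)
  "opcwpsubftc" → prefix "opcwpsub" already present; 3 new (f, t, c)
  "opcwpsubd" → prefix "opcwpsubd" already present; 0 new (none)
  "opcwpsnz" → prefix "opcwps" already present; 2 new (n, z)
  "fdyvurw" → prefix "fd" already present; 5 new (y, v, u, r, w)
  "opcwpszm" → prefix "opcwps" already present; 2 new (z, m)
Total nodes = 11 + 1 + 10 + 3 + 3 + 0 + 2 + 5 + 2 = 37

37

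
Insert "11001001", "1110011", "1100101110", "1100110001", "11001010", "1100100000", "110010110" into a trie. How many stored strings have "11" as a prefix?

Traverse to the node for "11", then collect every word in that subtree.
Words under "11": 1100100000, 11001001, 11001010, 110010110, 1100101110, 1100110001, 1110011
Count: 7

7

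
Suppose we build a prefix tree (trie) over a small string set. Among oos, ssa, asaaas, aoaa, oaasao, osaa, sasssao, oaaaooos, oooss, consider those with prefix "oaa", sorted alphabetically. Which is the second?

Filter for "oaa…" and sort: "oaaaooos", "oaasao"
The 2nd is oaasao.

oaasao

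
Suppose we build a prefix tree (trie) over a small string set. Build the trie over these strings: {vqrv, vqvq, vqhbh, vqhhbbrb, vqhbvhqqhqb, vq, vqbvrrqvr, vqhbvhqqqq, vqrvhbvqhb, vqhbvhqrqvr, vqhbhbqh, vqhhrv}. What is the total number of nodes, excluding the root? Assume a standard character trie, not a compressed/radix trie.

Insert word by word; a character creates a node only if that edge doesn't already exist:
  "vqrv" → 4 new (v, q, r, v)
  "vqvq" → prefix "vq" already present; 2 new (v, q)
  "vqhbh" → prefix "vq" already present; 3 new (h, b, h)
  "vqhhbbrb" → prefix "vqh" already present; 5 new (h, b, b, r, b)
  "vqhbvhqqhqb" → prefix "vqhb" already present; 7 new (v, h, q, q, h, q, b)
  "vq" → prefix "vq" already present; 0 new (none)
  "vqbvrrqvr" → prefix "vq" already present; 7 new (b, v, r, r, q, v, r)
  "vqhbvhqqqq" → prefix "vqhbvhqq" already present; 2 new (q, q)
  "vqrvhbvqhb" → prefix "vqrv" already present; 6 new (h, b, v, q, h, b)
  "vqhbvhqrqvr" → prefix "vqhbvhq" already present; 4 new (r, q, v, r)
  "vqhbhbqh" → prefix "vqhbh" already present; 3 new (b, q, h)
  "vqhhrv" → prefix "vqhh" already present; 2 new (r, v)
Total nodes = 4 + 2 + 3 + 5 + 7 + 0 + 7 + 2 + 6 + 4 + 3 + 2 = 45

45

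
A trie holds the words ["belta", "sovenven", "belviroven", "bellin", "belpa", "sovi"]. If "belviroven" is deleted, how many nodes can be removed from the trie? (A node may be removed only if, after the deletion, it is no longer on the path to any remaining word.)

A node on "belviroven"'s path can go only if nothing else ends at it or branches off below it.
The suffix "viroven" (7 nodes) is used only by "belviroven"; the node for "bel" still has the child "t", so pruning stops there.
Nodes removed: 7

7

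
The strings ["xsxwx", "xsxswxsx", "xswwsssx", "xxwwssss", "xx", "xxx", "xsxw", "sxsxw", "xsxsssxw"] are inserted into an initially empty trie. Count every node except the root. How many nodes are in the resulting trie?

33

Trace insertions, counting only characters that open a new branch:
  "xsxwx" → 5 new (x, s, x, w, x)
  "xsxswxsx" → prefix "xsx" already present; 5 new (s, w, x, s, x)
  "xswwsssx" → prefix "xs" already present; 6 new (w, w, s, s, s, x)
  "xxwwssss" → prefix "x" already present; 7 new (x, w, w, s, s, s, s)
  "xx" → prefix "xx" already present; 0 new (none)
  "xxx" → prefix "xx" already present; 1 new (x)
  "xsxw" → prefix "xsxw" already present; 0 new (none)
  "sxsxw" → 5 new (s, x, s, x, w)
  "xsxsssxw" → prefix "xsxs" already present; 4 new (s, s, x, w)
Total nodes = 5 + 5 + 6 + 7 + 0 + 1 + 0 + 5 + 4 = 33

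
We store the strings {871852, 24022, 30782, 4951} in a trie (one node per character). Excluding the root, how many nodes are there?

20

Count nodes per top-level branch (shared prefixes stored once):
  '2'-branch (24022): 5 nodes
  '3'-branch (30782): 5 nodes
  '4'-branch (4951): 4 nodes
  '8'-branch (871852): 6 nodes
Sum: 20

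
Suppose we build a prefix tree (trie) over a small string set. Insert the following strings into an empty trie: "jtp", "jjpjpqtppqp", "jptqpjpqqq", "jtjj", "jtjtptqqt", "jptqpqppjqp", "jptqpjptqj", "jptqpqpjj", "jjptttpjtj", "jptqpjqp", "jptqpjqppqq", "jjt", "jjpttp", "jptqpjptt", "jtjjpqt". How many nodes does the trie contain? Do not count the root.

Count nodes per top-level branch (shared prefixes stored once):
  'j'-branch (jjpjpqtppqp, jjpttp, jjptttpjtj, jjt, jptqpjpqqq, jptqpjptqj, jptqpjptt, jptqpjqp, jptqpjqppqq, jptqpqpjj, jptqpqppjqp, jtjj, jtjjpqt, jtjtptqqt, jtp): 59 nodes
Sum: 59

59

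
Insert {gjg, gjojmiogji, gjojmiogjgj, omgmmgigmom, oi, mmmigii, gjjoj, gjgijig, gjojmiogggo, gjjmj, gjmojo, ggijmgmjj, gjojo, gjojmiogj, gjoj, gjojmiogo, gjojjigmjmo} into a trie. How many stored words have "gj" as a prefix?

Traverse to the node for "gj", then collect every word in that subtree.
Words under "gj": gjg, gjgijig, gjjmj, gjjoj, gjmojo, gjoj, gjojjigmjmo, gjojmiogggo, gjojmiogj, gjojmiogjgj, gjojmiogji, gjojmiogo, gjojo
Count: 13

13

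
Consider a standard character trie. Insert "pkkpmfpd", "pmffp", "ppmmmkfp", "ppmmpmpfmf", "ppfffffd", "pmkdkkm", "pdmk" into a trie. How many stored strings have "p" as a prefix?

7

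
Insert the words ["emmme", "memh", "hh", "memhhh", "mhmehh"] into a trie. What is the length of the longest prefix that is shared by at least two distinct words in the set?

Look for the deepest trie node that still has at least two words in its subtree.
e.g. "memh" and "memhhh" share the prefix "memh" of length 4; no pair shares a longer one.
Longest shared-prefix length: 4

4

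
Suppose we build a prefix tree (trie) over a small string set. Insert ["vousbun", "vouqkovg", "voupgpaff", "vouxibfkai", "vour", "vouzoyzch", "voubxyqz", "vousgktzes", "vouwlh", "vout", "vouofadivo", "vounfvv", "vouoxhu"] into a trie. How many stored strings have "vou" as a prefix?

Walk to "vou"; the words in its subtree are exactly those with that prefix.
Matches: "voubxyqz", "vounfvv", "vouofadivo", "vouoxhu", "voupgpaff", "vouqkovg", "vour", "vousbun", "vousgktzes", "vout", "vouwlh", "vouxibfkai", "vouzoyzch"
Count: 13

13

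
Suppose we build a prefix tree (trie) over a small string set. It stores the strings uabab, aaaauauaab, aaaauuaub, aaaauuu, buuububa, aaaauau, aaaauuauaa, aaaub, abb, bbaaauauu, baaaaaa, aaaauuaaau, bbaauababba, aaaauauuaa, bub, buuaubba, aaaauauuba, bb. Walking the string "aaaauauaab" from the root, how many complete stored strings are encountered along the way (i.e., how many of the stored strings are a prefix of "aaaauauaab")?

2

Check each prefix of "aaaauauaab" against the stored set — each match is an end-marker on the path.
Prefixes of the query that are stored words: "aaaauau", "aaaauauaab"
Count: 2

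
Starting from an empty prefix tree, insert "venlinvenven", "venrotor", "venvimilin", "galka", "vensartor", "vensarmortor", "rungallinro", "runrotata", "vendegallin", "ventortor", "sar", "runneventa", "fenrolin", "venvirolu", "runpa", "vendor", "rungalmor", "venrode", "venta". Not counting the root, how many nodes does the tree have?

Insert word by word; a character creates a node only if that edge doesn't already exist:
  "venlinvenven" → 12 new (v, e, n, l, i, n, v, e, n, v, e, n)
  "venrotor" → prefix "ven" already present; 5 new (r, o, t, o, r)
  "venvimilin" → prefix "ven" already present; 7 new (v, i, m, i, l, i, n)
  "galka" → 5 new (g, a, l, k, a)
  "vensartor" → prefix "ven" already present; 6 new (s, a, r, t, o, r)
  "vensarmortor" → prefix "vensar" already present; 6 new (m, o, r, t, o, r)
  "rungallinro" → 11 new (r, u, n, g, a, l, l, i, n, r, o)
  "runrotata" → prefix "run" already present; 6 new (r, o, t, a, t, a)
  "vendegallin" → prefix "ven" already present; 8 new (d, e, g, a, l, l, i, n)
  "ventortor" → prefix "ven" already present; 6 new (t, o, r, t, o, r)
  "sar" → 3 new (s, a, r)
  "runneventa" → prefix "run" already present; 7 new (n, e, v, e, n, t, a)
  "fenrolin" → 8 new (f, e, n, r, o, l, i, n)
  "venvirolu" → prefix "venvi" already present; 4 new (r, o, l, u)
  "runpa" → prefix "run" already present; 2 new (p, a)
  "vendor" → prefix "vend" already present; 2 new (o, r)
  "rungalmor" → prefix "rungal" already present; 3 new (m, o, r)
  "venrode" → prefix "venro" already present; 2 new (d, e)
  "venta" → prefix "vent" already present; 1 new (a)
Total nodes = 12 + 5 + 7 + 5 + 6 + 6 + 11 + 6 + 8 + 6 + 3 + 7 + 8 + 4 + 2 + 2 + 3 + 2 + 1 = 104

104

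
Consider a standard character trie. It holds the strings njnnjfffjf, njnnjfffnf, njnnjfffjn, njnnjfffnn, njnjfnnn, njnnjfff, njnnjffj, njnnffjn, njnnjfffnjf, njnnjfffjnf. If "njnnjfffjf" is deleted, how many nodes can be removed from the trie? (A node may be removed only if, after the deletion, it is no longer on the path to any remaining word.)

1

After clearing the end-marker at "njnnjfffjf", prune upward until reaching a node still needed by another word.
The suffix "f" (1 node) is used only by "njnnjfffjf"; the node for "njnnjfffj" still has the child "n", so pruning stops there.
Nodes removed: 1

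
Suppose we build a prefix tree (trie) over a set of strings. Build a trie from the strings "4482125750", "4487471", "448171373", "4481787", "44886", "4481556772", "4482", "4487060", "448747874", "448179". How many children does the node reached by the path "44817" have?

Walk "44817" from the root, arriving at one node.
Characters that immediately follow "44817" among the stored strings: {1, 8, 9}.
That node has 3 child edges.

3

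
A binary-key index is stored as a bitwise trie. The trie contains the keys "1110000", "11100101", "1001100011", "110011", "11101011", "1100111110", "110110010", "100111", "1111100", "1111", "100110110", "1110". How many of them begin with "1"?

12

Walk to "1"; the words in its subtree are exactly those with that prefix.
Matches: "1001100011", "100110110", "100111", "110011", "1100111110", "110110010", "1110", "1110000", "11100101", "11101011", "1111", "1111100"
Count: 12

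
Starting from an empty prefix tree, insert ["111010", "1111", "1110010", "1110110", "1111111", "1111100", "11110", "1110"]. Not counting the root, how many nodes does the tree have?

18

Trie structure (* marks end of a word):
(root)
└─ 1
   └─ 1
      └─ 1
         ├─ 0 *
         │  ├─ 0
         │  │  └─ 1
         │  │     └─ 0 *
         │  └─ 1
         │     ├─ 0 *
         │     └─ 1
         │        └─ 0 *
         └─ 1 *
            ├─ 0 *
            └─ 1
               ├─ 0
               │  └─ 0 *
               └─ 1
                  └─ 1 *
Counting every labelled node above: 18.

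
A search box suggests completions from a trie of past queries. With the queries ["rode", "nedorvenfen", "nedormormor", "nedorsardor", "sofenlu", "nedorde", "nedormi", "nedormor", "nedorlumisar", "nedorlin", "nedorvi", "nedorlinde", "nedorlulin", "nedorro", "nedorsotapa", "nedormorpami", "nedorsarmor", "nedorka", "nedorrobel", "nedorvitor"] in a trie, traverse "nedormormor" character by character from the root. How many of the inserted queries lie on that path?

Traverse "nedormormor" character by character; count nodes along the way that are marked as word ends.
Prefixes of the query that are stored words: "nedormor", "nedormormor"
Count: 2

2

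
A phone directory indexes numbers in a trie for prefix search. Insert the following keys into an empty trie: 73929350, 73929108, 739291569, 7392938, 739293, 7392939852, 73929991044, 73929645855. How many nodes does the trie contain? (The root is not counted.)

For each word, the new-node count is its length minus the longest prefix already in the trie:
  "73929350" → 8 new (7, 3, 9, 2, 9, 3, 5, 0)
  "73929108" → prefix "73929" already present; 3 new (1, 0, 8)
  "739291569" → prefix "739291" already present; 3 new (5, 6, 9)
  "7392938" → prefix "739293" already present; 1 new (8)
  "739293" → prefix "739293" already present; 0 new (none)
  "7392939852" → prefix "739293" already present; 4 new (9, 8, 5, 2)
  "73929991044" → prefix "73929" already present; 6 new (9, 9, 1, 0, 4, 4)
  "73929645855" → prefix "73929" already present; 6 new (6, 4, 5, 8, 5, 5)
Total nodes = 8 + 3 + 3 + 1 + 0 + 4 + 6 + 6 = 31

31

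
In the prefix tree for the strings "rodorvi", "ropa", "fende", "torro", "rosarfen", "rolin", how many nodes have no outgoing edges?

6

A leaf is a node with no children — equivalently, the end of a word that is not a proper prefix of any other stored word.
Those words: "fende", "rodorvi", "rolin", "ropa", "rosarfen", "torro"
Leaf count: 6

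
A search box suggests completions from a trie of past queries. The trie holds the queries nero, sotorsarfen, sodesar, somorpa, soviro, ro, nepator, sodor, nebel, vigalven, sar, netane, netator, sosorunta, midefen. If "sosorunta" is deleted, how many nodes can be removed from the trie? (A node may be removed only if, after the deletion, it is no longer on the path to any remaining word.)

7

Walk "sosorunta" from the leaf back toward the root, removing each node that no remaining word uses.
The suffix "sorunta" (7 nodes) is used only by "sosorunta"; the node for "so" still has the child "t", so pruning stops there.
Nodes removed: 7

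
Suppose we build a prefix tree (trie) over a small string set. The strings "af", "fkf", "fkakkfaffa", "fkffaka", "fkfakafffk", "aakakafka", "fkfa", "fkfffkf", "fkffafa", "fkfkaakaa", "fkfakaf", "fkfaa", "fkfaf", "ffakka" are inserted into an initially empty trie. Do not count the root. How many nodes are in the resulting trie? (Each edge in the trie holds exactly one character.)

50

Trace insertions, counting only characters that open a new branch:
  "af" → 2 new (a, f)
  "fkf" → 3 new (f, k, f)
  "fkakkfaffa" → prefix "fk" already present; 8 new (a, k, k, f, a, f, f, a)
  "fkffaka" → prefix "fkf" already present; 4 new (f, a, k, a)
  "fkfakafffk" → prefix "fkf" already present; 7 new (a, k, a, f, f, f, k)
  "aakakafka" → prefix "a" already present; 8 new (a, k, a, k, a, f, k, a)
  "fkfa" → prefix "fkfa" already present; 0 new (none)
  "fkfffkf" → prefix "fkff" already present; 3 new (f, k, f)
  "fkffafa" → prefix "fkffa" already present; 2 new (f, a)
  "fkfkaakaa" → prefix "fkf" already present; 6 new (k, a, a, k, a, a)
  "fkfakaf" → prefix "fkfakaf" already present; 0 new (none)
  "fkfaa" → prefix "fkfa" already present; 1 new (a)
  "fkfaf" → prefix "fkfa" already present; 1 new (f)
  "ffakka" → prefix "f" already present; 5 new (f, a, k, k, a)
Total nodes = 2 + 3 + 8 + 4 + 7 + 8 + 0 + 3 + 2 + 6 + 0 + 1 + 1 + 5 = 50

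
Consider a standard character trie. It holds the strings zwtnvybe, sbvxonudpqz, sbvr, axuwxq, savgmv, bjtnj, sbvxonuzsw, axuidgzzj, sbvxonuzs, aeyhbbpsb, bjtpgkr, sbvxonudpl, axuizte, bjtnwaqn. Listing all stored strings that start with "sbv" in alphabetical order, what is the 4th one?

DFS of the "sbv" subtree visits, in order: "sbvr", "sbvxonudpl", "sbvxonudpqz", "sbvxonuzs", "sbvxonuzsw"
Position 4: sbvxonuzs

sbvxonuzs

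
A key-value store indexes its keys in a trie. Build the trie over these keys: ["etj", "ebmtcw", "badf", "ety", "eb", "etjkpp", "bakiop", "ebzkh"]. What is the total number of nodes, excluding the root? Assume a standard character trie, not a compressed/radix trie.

23

Trie structure (* marks end of a word):
(root)
├─ b
│  └─ a
│     ├─ d
│     │  └─ f *
│     └─ k
│        └─ i
│           └─ o
│              └─ p *
└─ e
   ├─ b *
   │  ├─ m
   │  │  └─ t
   │  │     └─ c
   │  │        └─ w *
   │  └─ z
   │     └─ k
   │        └─ h *
   └─ t
      ├─ j *
      │  └─ k
      │     └─ p
      │        └─ p *
      └─ y *
Counting every labelled node above: 23.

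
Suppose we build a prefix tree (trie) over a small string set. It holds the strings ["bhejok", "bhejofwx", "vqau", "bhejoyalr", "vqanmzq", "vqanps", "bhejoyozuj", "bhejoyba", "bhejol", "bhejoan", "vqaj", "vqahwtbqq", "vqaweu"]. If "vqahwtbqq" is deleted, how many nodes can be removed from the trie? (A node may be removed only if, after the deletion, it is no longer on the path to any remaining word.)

6

A node on "vqahwtbqq"'s path can go only if nothing else ends at it or branches off below it.
The suffix "hwtbqq" (6 nodes) is used only by "vqahwtbqq"; the node for "vqa" still has the child "u", so pruning stops there.
Nodes removed: 6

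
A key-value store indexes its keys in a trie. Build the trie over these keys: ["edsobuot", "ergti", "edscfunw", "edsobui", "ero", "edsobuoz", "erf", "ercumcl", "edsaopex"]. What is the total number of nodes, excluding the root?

For each word, the new-node count is its length minus the longest prefix already in the trie:
  "edsobuot" → 8 new (e, d, s, o, b, u, o, t)
  "ergti" → prefix "e" already present; 4 new (r, g, t, i)
  "edscfunw" → prefix "eds" already present; 5 new (c, f, u, n, w)
  "edsobui" → prefix "edsobu" already present; 1 new (i)
  "ero" → prefix "er" already present; 1 new (o)
  "edsobuoz" → prefix "edsobuo" already present; 1 new (z)
  "erf" → prefix "er" already present; 1 new (f)
  "ercumcl" → prefix "er" already present; 5 new (c, u, m, c, l)
  "edsaopex" → prefix "eds" already present; 5 new (a, o, p, e, x)
Total nodes = 8 + 4 + 5 + 1 + 1 + 1 + 1 + 5 + 5 = 31

31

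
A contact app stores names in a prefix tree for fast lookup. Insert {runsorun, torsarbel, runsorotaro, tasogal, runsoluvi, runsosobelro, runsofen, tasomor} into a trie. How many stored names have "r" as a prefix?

5

Walk to "r"; the words in its subtree are exactly those with that prefix.
Words under "r": runsofen, runsoluvi, runsorotaro, runsorun, runsosobelro
Count: 5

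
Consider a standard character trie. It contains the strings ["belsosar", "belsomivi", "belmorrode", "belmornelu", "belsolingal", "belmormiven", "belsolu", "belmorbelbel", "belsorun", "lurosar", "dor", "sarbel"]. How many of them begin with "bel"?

Filter for entries beginning with "bel":
Matches: "belmorbelbel", "belmormiven", "belmornelu", "belmorrode", "belsolingal", "belsolu", "belsomivi", "belsorun", "belsosar"
Count: 9

9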